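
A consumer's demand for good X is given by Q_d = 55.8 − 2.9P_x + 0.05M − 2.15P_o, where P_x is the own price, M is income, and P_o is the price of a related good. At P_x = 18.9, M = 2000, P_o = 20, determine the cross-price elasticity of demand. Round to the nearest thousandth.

Substituting, Q_d = 55.8 − 2.9(18.9) + 0.05(2000) − 2.15(20) = 55.8 − 54.81 + 100 − 43 = 57.99.
∂Q_d/∂P_o = −2.15, so E_xy = -2.15·(20/57.99) ≈ -0.742.
E_xy < 0: the goods are complements.

-0.742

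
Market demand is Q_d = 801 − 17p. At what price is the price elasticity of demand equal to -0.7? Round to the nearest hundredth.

Set −bp/(a − bp) = −0.7 ⇒ bp = 0.7(a − bp) ⇒ bp(1+0.7) = 0.7·a.
p = 0.7·801/(17·1.7) ≈ 19.40.

19.40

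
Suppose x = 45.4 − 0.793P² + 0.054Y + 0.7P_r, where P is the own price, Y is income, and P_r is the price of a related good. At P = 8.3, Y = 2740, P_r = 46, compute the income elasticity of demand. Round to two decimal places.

0.87

Evaluating quantity at (P, Y, P_r) gives x = 45.4 − 0.793(8.3)² + 0.054(2740) + 0.7(46) = 45.4 − 54.6298 + 147.96 + 32.2 = 170.9302.
∂x/∂Y = +0.054, so E_I = 0.054·(2740/170.9302) ≈ 0.87.
E_I ∈ (0,1): normal good (necessity).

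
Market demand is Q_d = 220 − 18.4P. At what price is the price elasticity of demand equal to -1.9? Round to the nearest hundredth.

Set −bP/(a − bP) = −1.9 ⇒ bP = 1.9(a − bP) ⇒ bP(1+1.9) = 1.9·a.
P = 1.9·220/(18.4·2.9) ≈ 7.83.

7.83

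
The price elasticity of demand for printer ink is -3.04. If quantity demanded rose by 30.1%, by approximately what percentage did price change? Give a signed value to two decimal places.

%ΔQ ≈ E × %ΔP ⇒ %ΔP = %ΔQ / E = (30.1%)/(-3.04) ≈ -9.90%.

-9.90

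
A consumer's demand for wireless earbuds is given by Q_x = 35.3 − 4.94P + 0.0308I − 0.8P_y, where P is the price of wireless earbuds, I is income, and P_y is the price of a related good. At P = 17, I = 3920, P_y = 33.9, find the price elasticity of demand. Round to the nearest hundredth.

Q_x = 35.3 − 4.94(17) + 0.0308(3920) − 0.8(33.9) = 35.3 − 83.98 + 120.736 − 27.12 = 44.936.
∂Q_x/∂P = −4.94, so E_p = (−4.94)·(17/44.936) ≈ -1.87.
|E_p| > 1: demand is elastic.

-1.87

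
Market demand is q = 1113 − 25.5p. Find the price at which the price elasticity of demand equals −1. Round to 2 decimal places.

21.82

For linear demand q = a − bp, E = −bp/(a − bp). |E| = 1 ⇒ bp = a − bp ⇒ p = a/(2b).
p = 1113/(2·25.5) ≈ 21.82.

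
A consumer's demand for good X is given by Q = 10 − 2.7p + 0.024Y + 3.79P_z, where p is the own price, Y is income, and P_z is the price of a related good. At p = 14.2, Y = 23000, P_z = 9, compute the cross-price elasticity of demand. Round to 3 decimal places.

0.061

Evaluating quantity at (p, Y, P_z) gives Q = 10 − 2.7(14.2) + 0.024(23000) + 3.79(9) = 10 − 38.34 + 552 + 34.11 = 557.77.
∂Q/∂P_z = +3.79, so E_xy = 3.79·(9/557.77) ≈ 0.061.
E_xy > 0: the goods are substitutes.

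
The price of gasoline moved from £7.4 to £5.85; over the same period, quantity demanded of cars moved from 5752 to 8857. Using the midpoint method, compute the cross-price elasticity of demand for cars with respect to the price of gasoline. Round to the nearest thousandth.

-1.817

%ΔQ_x = (8857 − 5752)/[(5752+8857)/2] = 3105/7304.5 ≈ 0.4251.
%ΔP_y = (5.85 − 7.4)/[(7.4+5.85)/2] ≈ -0.2340.
E_xy = 0.4251/-0.2340 ≈ -1.817.
E_xy < 0, so cars and gasoline are complements.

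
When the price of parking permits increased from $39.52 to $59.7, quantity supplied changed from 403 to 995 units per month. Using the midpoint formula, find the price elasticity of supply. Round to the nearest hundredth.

2.08

%Δq = (995 − 403)/[(403 + 995)/2] = 592/699 ≈ 0.8469.
%ΔP = (59.7 − 39.52)/[(39.52 + 59.7)/2] = 20.18/49.61 ≈ 0.4068.
Arc elasticity E = %Δq/%ΔP ≈ 0.8469/0.4068 ≈ 2.08.
|E| > 1: supply is elastic over this range.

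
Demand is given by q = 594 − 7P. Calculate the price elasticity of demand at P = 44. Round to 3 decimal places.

At P = 44, q = 286.
dq/dP = −7.
Point elasticity E = (dq/dP)·(P/q) = -7 × 44/286 ≈ -1.077.
|E| > 1, so demand is elastic at this price.

-1.077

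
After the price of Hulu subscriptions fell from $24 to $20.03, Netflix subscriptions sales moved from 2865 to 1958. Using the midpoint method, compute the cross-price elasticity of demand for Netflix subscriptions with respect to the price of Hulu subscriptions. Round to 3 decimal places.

%ΔQ_x = (1958 − 2865)/[(2865+1958)/2] = -907/2411.5 ≈ -0.3761.
%ΔP_y = (20.03 − 24)/[(24+20.03)/2] ≈ -0.1803.
E_xy = -0.3761/-0.1803 ≈ 2.086.
E_xy > 0, so Netflix subscriptions and Hulu subscriptions are substitutes.

2.086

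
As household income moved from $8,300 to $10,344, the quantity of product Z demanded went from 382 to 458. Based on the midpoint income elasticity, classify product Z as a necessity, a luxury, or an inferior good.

%ΔQ = (458 − 382)/[(382+458)/2] = 76/420 ≈ 0.1810.
%ΔY = (10,344 − 8,300)/[(8,300+10,344)/2] = 2044/9322 ≈ 0.2193.
E_I = %ΔQ/%ΔY ≈ 0.825.
E_I ∈ (0,1): normal good (necessity).

necessity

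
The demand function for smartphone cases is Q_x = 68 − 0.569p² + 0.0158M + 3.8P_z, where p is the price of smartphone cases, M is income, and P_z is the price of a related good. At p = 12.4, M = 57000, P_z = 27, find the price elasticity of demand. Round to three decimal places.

-0.178

Substituting, Q_x = 68 − 0.569(12.4)² + 0.0158(57000) + 3.8(27) = 68 − 87.4894 + 900.6 + 102.6 = 983.7106.
∂Q_x/∂p = −2·0.569·p = -14.1112, so E_p = -14.1112·(12.4/983.7106) ≈ -0.178.
|E_p| < 1: demand is inelastic.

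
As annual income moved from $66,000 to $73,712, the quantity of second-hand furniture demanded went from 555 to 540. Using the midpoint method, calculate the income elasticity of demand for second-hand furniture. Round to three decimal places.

-0.248

%ΔQ = (540 − 555)/[(555+540)/2] = -15/547.5 ≈ -0.0274.
%ΔI = (73,712 − 66,000)/[(66,000+73,712)/2] = 7712/69856 ≈ 0.1104.
E_I = %ΔQ/%ΔI ≈ -0.248.
E_I < 0: inferior good.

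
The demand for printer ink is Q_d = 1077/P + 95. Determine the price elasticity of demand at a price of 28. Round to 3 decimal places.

-0.288

At P = 28, Q_d = 133.4643.
dQ_d/dP = −1077/P² = −1.3737.
Point elasticity E = (dQ_d/dP)·(P/Q_d) = -1.3737 × 28/133.4643 ≈ -0.288.
|E| < 1, so demand is inelastic at this price.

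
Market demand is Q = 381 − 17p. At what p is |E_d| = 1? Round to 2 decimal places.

For linear demand Q = a − bp, E = −bp/(a − bp). |E| = 1 ⇒ bp = a − bp ⇒ p = a/(2b).
p = 381/(2·17) ≈ 11.21.

11.21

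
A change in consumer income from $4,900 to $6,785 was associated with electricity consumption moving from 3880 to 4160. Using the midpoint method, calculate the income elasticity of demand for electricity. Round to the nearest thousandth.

%ΔQ = (4160 − 3880)/[(3880+4160)/2] = 280/4020 ≈ 0.0697.
%ΔM = (6,785 − 4,900)/[(4,900+6,785)/2] = 1885/5842.5 ≈ 0.3226.
E_I = %ΔQ/%ΔM ≈ 0.216.
E_I ∈ (0,1): normal good (necessity).

0.216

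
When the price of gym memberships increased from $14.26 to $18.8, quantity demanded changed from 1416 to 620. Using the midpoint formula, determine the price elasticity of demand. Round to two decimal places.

%Δq = (620 − 1416)/[(1416 + 620)/2] = -796/1018 ≈ -0.7819.
%ΔP = (18.8 − 14.26)/[(14.26 + 18.8)/2] = 4.54/16.53 ≈ 0.2747.
Arc elasticity E = %Δq/%ΔP ≈ -0.7819/0.2747 ≈ -2.85.
|E| > 1: demand is elastic over this range.

-2.85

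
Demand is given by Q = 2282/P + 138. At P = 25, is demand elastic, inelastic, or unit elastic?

inelastic

At P = 25, Q = 229.28.
dQ/dP = −2282/P² = −3.6512.
Point elasticity E = (dQ/dP)·(P/Q) = -3.6512 × 25/229.28 ≈ -0.398.
|E| ≈ 0.398 < 1, so demand is inelastic.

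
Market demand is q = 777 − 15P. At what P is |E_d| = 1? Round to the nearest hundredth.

For linear demand q = a − bP, E = −bP/(a − bP). |E| = 1 ⇒ bP = a − bP ⇒ P = a/(2b).
P = 777/(2·15) = 25.90.

25.90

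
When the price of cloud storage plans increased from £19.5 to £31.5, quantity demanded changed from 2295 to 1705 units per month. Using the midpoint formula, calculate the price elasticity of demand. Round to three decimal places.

%ΔQ = (1705 − 2295)/[(2295 + 1705)/2] = -590/2000 ≈ -0.2950.
%ΔP = (31.5 − 19.5)/[(19.5 + 31.5)/2] = 12/25.5 ≈ 0.4706.
Arc elasticity E = %ΔQ/%ΔP ≈ -0.2950/0.4706 ≈ -0.627.
|E| < 1: demand is inelastic over this range.

-0.627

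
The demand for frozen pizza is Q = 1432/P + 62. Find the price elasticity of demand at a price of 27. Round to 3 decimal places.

At P = 27, Q = 115.037.
dQ/dP = −1432/P² = −1.9643.
Point elasticity E = (dQ/dP)·(P/Q) = -1.9643 × 27/115.037 ≈ -0.461.
|E| < 1, so demand is inelastic at this price.

-0.461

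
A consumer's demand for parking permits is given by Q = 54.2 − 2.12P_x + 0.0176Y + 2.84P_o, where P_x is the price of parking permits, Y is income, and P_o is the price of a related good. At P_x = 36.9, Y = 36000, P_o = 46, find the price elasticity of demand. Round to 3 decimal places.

-0.106

Substituting, Q = 54.2 − 2.12(36.9) + 0.0176(36000) + 2.84(46) = 54.2 − 78.228 + 633.6 + 130.64 = 740.212.
∂Q/∂P_x = −2.12, so E_p = (−2.12)·(36.9/740.212) ≈ -0.106.
|E_p| < 1: demand is inelastic.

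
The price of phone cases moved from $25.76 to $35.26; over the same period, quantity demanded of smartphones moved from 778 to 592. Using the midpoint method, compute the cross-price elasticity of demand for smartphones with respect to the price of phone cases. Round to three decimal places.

%ΔQ_x = (592 − 778)/[(778+592)/2] = -186/685 ≈ -0.2715.
%ΔP_y = (35.26 − 25.76)/[(25.76+35.26)/2] ≈ 0.3114.
E_xy = -0.2715/0.3114 ≈ -0.872.
E_xy < 0, so smartphones and phone cases are complements.

-0.872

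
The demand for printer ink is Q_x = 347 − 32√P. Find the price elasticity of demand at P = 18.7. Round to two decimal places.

-0.33

At P = 18.7, Q_x = 208.6208.
dQ_x/dP = −32/(2√P) = −32/(2·4.3243).
Point elasticity E = (dQ_x/dP)·(P/Q_x) = -3.7 × 18.7/208.6208 ≈ -0.33.
|E| < 1, so demand is inelastic at this price.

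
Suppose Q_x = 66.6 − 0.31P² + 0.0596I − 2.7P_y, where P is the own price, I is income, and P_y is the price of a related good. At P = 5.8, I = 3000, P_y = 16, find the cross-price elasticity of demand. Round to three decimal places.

-0.225

Q_x = 66.6 − 0.31(5.8)² + 0.0596(3000) − 2.7(16) = 66.6 − 10.4284 + 178.8 − 43.2 = 191.7716.
∂Q_x/∂P_y = −2.7, so E_xy = -2.7·(16/191.7716) ≈ -0.225.
E_xy < 0: the goods are complements.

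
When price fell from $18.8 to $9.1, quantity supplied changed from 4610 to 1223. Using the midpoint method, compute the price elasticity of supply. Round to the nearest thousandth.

%Δq = (1223 − 4610)/[(4610 + 1223)/2] = -3387/2916.5 ≈ -1.1613.
%ΔP = (9.1 − 18.8)/[(18.8 + 9.1)/2] = -9.7/13.95 ≈ -0.6953.
Arc elasticity E = %Δq/%ΔP ≈ -1.1613/-0.6953 ≈ 1.670.
|E| > 1: supply is elastic over this range.

1.670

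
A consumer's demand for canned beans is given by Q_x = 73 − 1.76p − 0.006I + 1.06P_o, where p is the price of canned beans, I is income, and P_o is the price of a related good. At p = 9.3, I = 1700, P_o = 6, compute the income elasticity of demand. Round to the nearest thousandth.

-0.193

Q_x = 73 − 1.76(9.3) − 0.006(1700) + 1.06(6) = 73 − 16.368 − 10.2 + 6.36 = 52.792.
∂Q_x/∂I = −0.006, so E_I = -0.006·(1700/52.792) ≈ -0.193.
E_I < 0: inferior good.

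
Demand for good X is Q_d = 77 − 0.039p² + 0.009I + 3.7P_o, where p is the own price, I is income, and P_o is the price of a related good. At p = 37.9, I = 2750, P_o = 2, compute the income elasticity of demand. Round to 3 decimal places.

Evaluating quantity at (p, I, P_o) gives Q_d = 77 − 0.039(37.9)² + 0.009(2750) + 3.7(2) = 77 − 56.02 + 24.75 + 7.4 = 53.13.
∂Q_d/∂I = +0.009, so E_I = 0.009·(2750/53.13) ≈ 0.466.
E_I ∈ (0,1): normal good (necessity).

0.466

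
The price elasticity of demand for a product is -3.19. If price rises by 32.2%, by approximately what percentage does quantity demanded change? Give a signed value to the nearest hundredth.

-102.72

%ΔQ ≈ E × %ΔP = (-3.19) × (32.2%) ≈ -102.72%.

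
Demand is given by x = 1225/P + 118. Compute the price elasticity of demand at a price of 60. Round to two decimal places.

At P = 60, x = 138.4167.
dx/dP = −1225/P² = −0.3403.
Point elasticity E = (dx/dP)·(P/x) = -0.3403 × 60/138.4167 ≈ -0.15.
|E| < 1, so demand is inelastic at this price.

-0.15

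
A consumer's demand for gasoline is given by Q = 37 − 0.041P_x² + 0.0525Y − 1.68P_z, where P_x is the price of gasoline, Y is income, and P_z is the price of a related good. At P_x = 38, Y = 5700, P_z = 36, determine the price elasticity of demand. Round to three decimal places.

At the given point, Q = 37 − 0.041(38)² + 0.0525(5700) − 1.68(36) = 37 − 59.204 + 299.25 − 60.48 = 216.566.
∂Q/∂P_x = −2·0.041·P_x = -3.116, so E_p = -3.116·(38/216.566) ≈ -0.547.
|E_p| < 1: demand is inelastic.

-0.547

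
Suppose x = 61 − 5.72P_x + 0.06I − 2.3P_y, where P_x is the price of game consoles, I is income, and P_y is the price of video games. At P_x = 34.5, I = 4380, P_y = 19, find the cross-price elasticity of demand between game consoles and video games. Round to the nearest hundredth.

First evaluate x: 61 − 5.72(34.5) + 0.06(4380) − 2.3(19) = 61 − 197.34 + 262.8 − 43.7 = 82.76.
∂x/∂P_y = −2.3, so E_xy = -2.3·(19/82.76) ≈ -0.53.
E_xy < 0: the goods are complements.

-0.53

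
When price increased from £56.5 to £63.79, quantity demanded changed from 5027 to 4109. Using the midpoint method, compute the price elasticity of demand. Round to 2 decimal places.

%ΔQ = (4109 − 5027)/[(5027 + 4109)/2] = -918/4568 ≈ -0.2010.
%Δp = (63.79 − 56.5)/[(56.5 + 63.79)/2] = 7.29/60.145 ≈ 0.1212.
Arc elasticity E = %ΔQ/%Δp ≈ -0.2010/0.1212 ≈ -1.66.
|E| > 1: demand is elastic over this range.

-1.66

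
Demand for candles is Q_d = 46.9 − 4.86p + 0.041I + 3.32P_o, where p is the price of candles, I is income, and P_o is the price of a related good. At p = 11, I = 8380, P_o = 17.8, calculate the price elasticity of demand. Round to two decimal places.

Evaluating quantity at (p, I, P_o) gives Q_d = 46.9 − 4.86(11) + 0.041(8380) + 3.32(17.8) = 46.9 − 53.46 + 343.58 + 59.096 = 396.116.
∂Q_d/∂p = −4.86, so E_p = (−4.86)·(11/396.116) ≈ -0.13.
|E_p| < 1: demand is inelastic.

-0.13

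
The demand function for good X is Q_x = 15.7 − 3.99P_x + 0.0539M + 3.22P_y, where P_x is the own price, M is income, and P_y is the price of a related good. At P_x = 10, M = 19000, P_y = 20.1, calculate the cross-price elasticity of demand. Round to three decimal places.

0.061

Q_x = 15.7 − 3.99(10) + 0.0539(19000) + 3.22(20.1) = 15.7 − 39.9 + 1024.1 + 64.722 = 1064.622.
∂Q_x/∂P_y = +3.22, so E_xy = 3.22·(20.1/1064.622) ≈ 0.061.
E_xy > 0: the goods are substitutes.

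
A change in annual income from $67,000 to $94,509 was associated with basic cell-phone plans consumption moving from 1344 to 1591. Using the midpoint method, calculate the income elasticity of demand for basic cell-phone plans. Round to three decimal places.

0.494

%ΔQ = (1591 − 1344)/[(1344+1591)/2] = 247/1467.5 ≈ 0.1683.
%ΔY = (94,509 − 67,000)/[(67,000+94,509)/2] = 27509/80754.5 ≈ 0.3406.
E_I = %ΔQ/%ΔY ≈ 0.494.
E_I ∈ (0,1): normal good (necessity).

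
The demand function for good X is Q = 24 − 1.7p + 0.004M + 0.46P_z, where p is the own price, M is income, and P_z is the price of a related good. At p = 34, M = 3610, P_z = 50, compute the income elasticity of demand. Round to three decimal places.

3.967

At the given point, Q = 24 − 1.7(34) + 0.004(3610) + 0.46(50) = 24 − 57.8 + 14.44 + 23 = 3.64.
∂Q/∂M = +0.004, so E_I = 0.004·(3610/3.64) ≈ 3.967.
E_I > 1: normal good (luxury).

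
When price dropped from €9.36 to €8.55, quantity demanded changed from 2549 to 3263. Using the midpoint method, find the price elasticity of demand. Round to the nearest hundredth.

%Δq = (3263 − 2549)/[(2549 + 3263)/2] = 714/2906 ≈ 0.2457.
%ΔP = (8.55 − 9.36)/[(9.36 + 8.55)/2] = -0.81/8.955 ≈ -0.0905.
Arc elasticity E = %Δq/%ΔP ≈ 0.2457/-0.0905 ≈ -2.72.
|E| > 1: demand is elastic over this range.

-2.72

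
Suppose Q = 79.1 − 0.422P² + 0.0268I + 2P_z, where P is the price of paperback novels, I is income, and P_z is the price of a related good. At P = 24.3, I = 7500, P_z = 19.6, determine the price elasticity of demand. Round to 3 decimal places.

-7.108

First evaluate Q: 79.1 − 0.422(24.3)² + 0.0268(7500) + 2(19.6) = 79.1 − 249.1868 + 201 + 39.2 = 70.1132.
∂Q/∂P = −2·0.422·P = -20.5092, so E_p = -20.5092·(24.3/70.1132) ≈ -7.108.
|E_p| > 1: demand is elastic.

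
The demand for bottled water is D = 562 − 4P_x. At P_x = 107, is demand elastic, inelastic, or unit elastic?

At P_x = 107, D = 134.
dD/dP_x = −4.
Point elasticity E = (dD/dP_x)·(P_x/D) = -4 × 107/134 ≈ -3.194.
|E| ≈ 3.194 > 1, so demand is elastic.

elastic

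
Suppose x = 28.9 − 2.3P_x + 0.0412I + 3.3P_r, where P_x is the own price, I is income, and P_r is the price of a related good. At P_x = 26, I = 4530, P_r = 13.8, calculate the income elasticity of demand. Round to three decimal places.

0.927

x = 28.9 − 2.3(26) + 0.0412(4530) + 3.3(13.8) = 28.9 − 59.8 + 186.636 + 45.54 = 201.276.
∂x/∂I = +0.0412, so E_I = 0.0412·(4530/201.276) ≈ 0.927.
E_I ∈ (0,1): normal good (necessity).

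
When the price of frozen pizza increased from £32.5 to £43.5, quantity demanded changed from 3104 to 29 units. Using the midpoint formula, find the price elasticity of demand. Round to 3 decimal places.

-6.781

%Δq = (29 − 3104)/[(3104 + 29)/2] = -3075/1566.5 ≈ -1.9630.
%ΔP = (43.5 − 32.5)/[(32.5 + 43.5)/2] = 11/38 ≈ 0.2895.
Arc elasticity E = %Δq/%ΔP ≈ -1.9630/0.2895 ≈ -6.781.
|E| > 1: demand is elastic over this range.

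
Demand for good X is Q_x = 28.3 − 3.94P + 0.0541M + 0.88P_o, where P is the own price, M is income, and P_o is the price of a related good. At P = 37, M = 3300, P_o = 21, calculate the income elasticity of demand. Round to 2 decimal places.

2.24

Substituting, Q_x = 28.3 − 3.94(37) + 0.0541(3300) + 0.88(21) = 28.3 − 145.78 + 178.53 + 18.48 = 79.53.
∂Q_x/∂M = +0.0541, so E_I = 0.0541·(3300/79.53) ≈ 2.24.
E_I > 1: normal good (luxury).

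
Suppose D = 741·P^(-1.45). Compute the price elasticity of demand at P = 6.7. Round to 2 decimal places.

For a Cobb–Douglas (constant-elasticity) form D = A·P^α·…, the elasticity with respect to P equals the exponent α at every point.
Here the exponent on P is -1.45, so the price elasticity of demand is -1.45.

-1.45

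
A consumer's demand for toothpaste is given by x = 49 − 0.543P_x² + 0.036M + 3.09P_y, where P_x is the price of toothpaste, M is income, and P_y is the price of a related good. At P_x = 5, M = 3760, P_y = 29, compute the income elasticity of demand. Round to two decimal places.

0.52

At the given point, x = 49 − 0.543(5)² + 0.036(3760) + 3.09(29) = 49 − 13.575 + 135.36 + 89.61 = 260.395.
∂x/∂M = +0.036, so E_I = 0.036·(3760/260.395) ≈ 0.52.
E_I ∈ (0,1): normal good (necessity).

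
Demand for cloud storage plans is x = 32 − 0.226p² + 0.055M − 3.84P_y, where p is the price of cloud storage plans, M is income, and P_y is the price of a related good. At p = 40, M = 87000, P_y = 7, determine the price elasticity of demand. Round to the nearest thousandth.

-0.163

First evaluate x: 32 − 0.226(40)² + 0.055(87000) − 3.84(7) = 32 − 361.6 + 4785 − 26.88 = 4428.52.
∂x/∂p = −2·0.226·p = -18.08, so E_p = -18.08·(40/4428.52) ≈ -0.163.
|E_p| < 1: demand is inelastic.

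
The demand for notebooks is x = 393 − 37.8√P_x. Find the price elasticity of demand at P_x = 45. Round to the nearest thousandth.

-0.909

At P_x = 45, x = 139.4299.
dx/dP_x = −37.8/(2√P_x) = −37.8/(2·6.7082).
Point elasticity E = (dx/dP_x)·(P_x/x) = -2.8174 × 45/139.4299 ≈ -0.909.
|E| < 1, so demand is inelastic at this price.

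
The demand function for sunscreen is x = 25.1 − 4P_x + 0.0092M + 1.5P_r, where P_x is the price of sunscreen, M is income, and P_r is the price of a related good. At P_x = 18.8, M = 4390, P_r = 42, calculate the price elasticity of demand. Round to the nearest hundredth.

Evaluating quantity at (P_x, M, P_r) gives x = 25.1 − 4(18.8) + 0.0092(4390) + 1.5(42) = 25.1 − 75.2 + 40.388 + 63 = 53.288.
∂x/∂P_x = −4, so E_p = (−4)·(18.8/53.288) ≈ -1.41.
|E_p| > 1: demand is elastic.

-1.41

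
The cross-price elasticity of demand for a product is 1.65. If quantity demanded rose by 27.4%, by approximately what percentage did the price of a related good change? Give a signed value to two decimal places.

16.61

%ΔQ ≈ E × %ΔP_y ⇒ %ΔP_y = %ΔQ / E = (27.4%)/(1.65) ≈ 16.61%.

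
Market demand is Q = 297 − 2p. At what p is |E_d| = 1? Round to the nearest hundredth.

74.25

For linear demand Q = a − bp, E = −bp/(a − bp). |E| = 1 ⇒ bp = a − bp ⇒ p = a/(2b).
p = 297/(2·2) = 74.25.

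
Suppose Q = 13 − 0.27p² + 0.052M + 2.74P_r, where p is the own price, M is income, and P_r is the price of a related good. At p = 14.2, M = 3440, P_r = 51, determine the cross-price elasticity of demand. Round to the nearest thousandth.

0.504

First evaluate Q: 13 − 0.27(14.2)² + 0.052(3440) + 2.74(51) = 13 − 54.4428 + 178.88 + 139.74 = 277.1772.
∂Q/∂P_r = +2.74, so E_xy = 2.74·(51/277.1772) ≈ 0.504.
E_xy > 0: the goods are substitutes.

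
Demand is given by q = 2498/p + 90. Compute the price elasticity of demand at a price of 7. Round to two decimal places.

At p = 7, q = 446.8571.
dq/dp = −2498/p² = −50.9796.
Point elasticity E = (dq/dp)·(p/q) = -50.9796 × 7/446.8571 ≈ -0.80.
|E| < 1, so demand is inelastic at this price.

-0.80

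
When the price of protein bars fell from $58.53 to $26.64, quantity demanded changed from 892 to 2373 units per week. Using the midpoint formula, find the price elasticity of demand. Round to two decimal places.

-1.21

%ΔQ = (2373 − 892)/[(892 + 2373)/2] = 1481/1632.5 ≈ 0.9072.
%Δp = (26.64 − 58.53)/[(58.53 + 26.64)/2] = -31.89/42.585 ≈ -0.7489.
Arc elasticity E = %ΔQ/%Δp ≈ 0.9072/-0.7489 ≈ -1.21.
|E| > 1: demand is elastic over this range.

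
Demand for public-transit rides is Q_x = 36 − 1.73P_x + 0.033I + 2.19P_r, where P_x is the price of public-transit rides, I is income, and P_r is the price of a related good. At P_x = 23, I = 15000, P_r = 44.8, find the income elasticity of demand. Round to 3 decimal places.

Q_x = 36 − 1.73(23) + 0.033(15000) + 2.19(44.8) = 36 − 39.79 + 495 + 98.112 = 589.322.
∂Q_x/∂I = +0.033, so E_I = 0.033·(15000/589.322) ≈ 0.840.
E_I ∈ (0,1): normal good (necessity).

0.840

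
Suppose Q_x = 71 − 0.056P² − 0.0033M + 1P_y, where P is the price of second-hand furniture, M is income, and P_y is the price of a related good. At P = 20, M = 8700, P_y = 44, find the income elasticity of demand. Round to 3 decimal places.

-0.449

Q_x = 71 − 0.056(20)² − 0.0033(8700) + 1(44) = 71 − 22.4 − 28.71 + 44 = 63.89.
∂Q_x/∂M = −0.0033, so E_I = -0.0033·(8700/63.89) ≈ -0.449.
E_I < 0: inferior good.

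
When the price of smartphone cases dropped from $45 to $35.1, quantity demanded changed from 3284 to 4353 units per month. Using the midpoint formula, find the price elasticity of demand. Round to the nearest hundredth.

-1.13

%ΔQ = (4353 − 3284)/[(3284 + 4353)/2] = 1069/3818.5 ≈ 0.2800.
%ΔP = (35.1 − 45)/[(45 + 35.1)/2] = -9.9/40.05 ≈ -0.2472.
Arc elasticity E = %ΔQ/%ΔP ≈ 0.2800/-0.2472 ≈ -1.13.
|E| > 1: demand is elastic over this range.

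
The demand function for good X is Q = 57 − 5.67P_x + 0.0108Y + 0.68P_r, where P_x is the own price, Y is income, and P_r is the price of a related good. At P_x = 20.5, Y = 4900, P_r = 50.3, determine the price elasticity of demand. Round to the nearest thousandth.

Substituting, Q = 57 − 5.67(20.5) + 0.0108(4900) + 0.68(50.3) = 57 − 116.235 + 52.92 + 34.204 = 27.889.
∂Q/∂P_x = −5.67, so E_p = (−5.67)·(20.5/27.889) ≈ -4.168.
|E_p| > 1: demand is elastic.

-4.168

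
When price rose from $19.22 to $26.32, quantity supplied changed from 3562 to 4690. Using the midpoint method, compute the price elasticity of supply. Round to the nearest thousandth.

%Δq = (4690 − 3562)/[(3562 + 4690)/2] = 1128/4126 ≈ 0.2734.
%Δp = (26.32 − 19.22)/[(19.22 + 26.32)/2] = 7.1/22.77 ≈ 0.3118.
Arc elasticity E = %Δq/%Δp ≈ 0.2734/0.3118 ≈ 0.877.
|E| < 1: supply is inelastic over this range.

0.877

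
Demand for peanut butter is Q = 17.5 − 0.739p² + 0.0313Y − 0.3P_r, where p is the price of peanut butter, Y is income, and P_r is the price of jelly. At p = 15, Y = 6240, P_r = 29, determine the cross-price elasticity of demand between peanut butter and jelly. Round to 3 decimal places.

-0.230

First evaluate Q: 17.5 − 0.739(15)² + 0.0313(6240) − 0.3(29) = 17.5 − 166.275 + 195.312 − 8.7 = 37.837.
∂Q/∂P_r = −0.3, so E_xy = -0.3·(29/37.837) ≈ -0.230.
E_xy < 0: the goods are complements.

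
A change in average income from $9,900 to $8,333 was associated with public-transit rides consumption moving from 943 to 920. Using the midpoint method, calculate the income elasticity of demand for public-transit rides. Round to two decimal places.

%ΔQ = (920 − 943)/[(943+920)/2] = -23/931.5 ≈ -0.0247.
%ΔI = (8,333 − 9,900)/[(9,900+8,333)/2] = -1567/9116.5 ≈ -0.1719.
E_I = %ΔQ/%ΔI ≈ 0.14.
E_I ∈ (0,1): normal good (necessity).

0.14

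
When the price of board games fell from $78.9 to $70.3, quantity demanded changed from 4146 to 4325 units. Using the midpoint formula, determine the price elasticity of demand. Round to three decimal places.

-0.367

%Δq = (4325 − 4146)/[(4146 + 4325)/2] = 179/4235.5 ≈ 0.0423.
%ΔP = (70.3 − 78.9)/[(78.9 + 70.3)/2] = -8.6/74.6 ≈ -0.1153.
Arc elasticity E = %Δq/%ΔP ≈ 0.0423/-0.1153 ≈ -0.367.
|E| < 1: demand is inelastic over this range.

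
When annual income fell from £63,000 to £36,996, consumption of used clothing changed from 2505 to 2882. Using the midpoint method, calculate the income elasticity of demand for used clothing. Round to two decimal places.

-0.27

%ΔQ = (2882 − 2505)/[(2505+2882)/2] = 377/2693.5 ≈ 0.1400.
%ΔY = (36,996 − 63,000)/[(63,000+36,996)/2] = -26004/49998 ≈ -0.5201.
E_I = %ΔQ/%ΔY ≈ -0.27.
E_I < 0: inferior good.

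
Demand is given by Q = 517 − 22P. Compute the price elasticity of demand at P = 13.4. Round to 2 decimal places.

At P = 13.4, Q = 222.2.
dQ/dP = −22.
Point elasticity E = (dQ/dP)·(P/Q) = -22 × 13.4/222.2 ≈ -1.33.
|E| > 1, so demand is elastic at this price.

-1.33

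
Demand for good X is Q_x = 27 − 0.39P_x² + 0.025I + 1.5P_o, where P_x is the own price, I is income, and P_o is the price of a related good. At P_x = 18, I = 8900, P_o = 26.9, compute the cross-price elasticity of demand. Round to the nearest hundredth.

First evaluate Q_x: 27 − 0.39(18)² + 0.025(8900) + 1.5(26.9) = 27 − 126.36 + 222.5 + 40.35 = 163.49.
∂Q_x/∂P_o = +1.5, so E_xy = 1.5·(26.9/163.49) ≈ 0.25.
E_xy > 0: the goods are substitutes.

0.25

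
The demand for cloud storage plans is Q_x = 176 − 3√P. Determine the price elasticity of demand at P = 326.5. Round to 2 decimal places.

-0.22

At P = 326.5, Q_x = 121.7921.
dQ_x/dP = −3/(2√P) = −3/(2·18.0693).
Point elasticity E = (dQ_x/dP)·(P/Q_x) = -0.083 × 326.5/121.7921 ≈ -0.22.
|E| < 1, so demand is inelastic at this price.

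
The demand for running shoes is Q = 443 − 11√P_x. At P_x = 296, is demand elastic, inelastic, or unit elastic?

At P_x = 296, Q = 253.7488.
dQ/dP_x = −11/(2√P_x) = −11/(2·17.2047).
Point elasticity E = (dQ/dP_x)·(P_x/Q) = -0.3197 × 296/253.7488 ≈ -0.373.
|E| ≈ 0.373 < 1, so demand is inelastic.

inelastic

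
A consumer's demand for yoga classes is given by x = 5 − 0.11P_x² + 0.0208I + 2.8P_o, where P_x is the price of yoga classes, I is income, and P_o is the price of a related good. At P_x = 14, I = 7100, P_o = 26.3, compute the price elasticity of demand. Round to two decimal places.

Evaluating quantity at (P_x, I, P_o) gives x = 5 − 0.11(14)² + 0.0208(7100) + 2.8(26.3) = 5 − 21.56 + 147.68 + 73.64 = 204.76.
∂x/∂P_x = −2·0.11·P_x = -3.08, so E_p = -3.08·(14/204.76) ≈ -0.21.
|E_p| < 1: demand is inelastic.

-0.21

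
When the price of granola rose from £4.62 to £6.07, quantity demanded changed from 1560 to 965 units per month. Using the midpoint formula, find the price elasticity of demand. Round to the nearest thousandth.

%Δq = (965 − 1560)/[(1560 + 965)/2] = -595/1262.5 ≈ -0.4713.
%Δp = (6.07 − 4.62)/[(4.62 + 6.07)/2] = 1.45/5.345 ≈ 0.2713.
Arc elasticity E = %Δq/%Δp ≈ -0.4713/0.2713 ≈ -1.737.
|E| > 1: demand is elastic over this range.

-1.737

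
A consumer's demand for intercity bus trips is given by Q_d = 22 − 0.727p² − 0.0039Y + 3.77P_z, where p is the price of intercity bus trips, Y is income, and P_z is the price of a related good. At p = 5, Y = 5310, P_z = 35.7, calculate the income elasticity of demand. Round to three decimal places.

Q_d = 22 − 0.727(5)² − 0.0039(5310) + 3.77(35.7) = 22 − 18.175 − 20.709 + 134.589 = 117.705.
∂Q_d/∂Y = −0.0039, so E_I = -0.0039·(5310/117.705) ≈ -0.176.
E_I < 0: inferior good.

-0.176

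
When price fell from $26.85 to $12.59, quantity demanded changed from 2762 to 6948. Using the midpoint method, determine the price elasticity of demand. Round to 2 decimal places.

%ΔQ = (6948 − 2762)/[(2762 + 6948)/2] = 4186/4855 ≈ 0.8622.
%ΔP = (12.59 − 26.85)/[(26.85 + 12.59)/2] = -14.26/19.72 ≈ -0.7231.
Arc elasticity E = %ΔQ/%ΔP ≈ 0.8622/-0.7231 ≈ -1.19.
|E| > 1: demand is elastic over this range.

-1.19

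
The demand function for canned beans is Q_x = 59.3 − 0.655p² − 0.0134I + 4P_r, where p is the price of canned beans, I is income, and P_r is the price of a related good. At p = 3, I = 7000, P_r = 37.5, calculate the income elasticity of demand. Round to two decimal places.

Q_x = 59.3 − 0.655(3)² − 0.0134(7000) + 4(37.5) = 59.3 − 5.895 − 93.8 + 150 = 109.605.
∂Q_x/∂I = −0.0134, so E_I = -0.0134·(7000/109.605) ≈ -0.86.
E_I < 0: inferior good.

-0.86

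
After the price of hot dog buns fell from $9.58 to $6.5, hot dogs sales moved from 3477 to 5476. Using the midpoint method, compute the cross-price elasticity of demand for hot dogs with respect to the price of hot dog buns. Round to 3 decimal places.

%ΔQ_x = (5476 − 3477)/[(3477+5476)/2] = 1999/4476.5 ≈ 0.4466.
%ΔP_y = (6.5 − 9.58)/[(9.58+6.5)/2] ≈ -0.3831.
E_xy = 0.4466/-0.3831 ≈ -1.166.
E_xy < 0, so hot dogs and hot dog buns are complements.

-1.166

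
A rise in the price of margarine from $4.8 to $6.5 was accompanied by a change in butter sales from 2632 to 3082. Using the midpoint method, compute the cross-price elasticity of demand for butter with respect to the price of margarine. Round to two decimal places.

0.52

%ΔQ_x = (3082 − 2632)/[(2632+3082)/2] = 450/2857 ≈ 0.1575.
%ΔP_y = (6.5 − 4.8)/[(4.8+6.5)/2] ≈ 0.3009.
E_xy = 0.1575/0.3009 ≈ 0.52.
E_xy > 0, so butter and margarine are substitutes.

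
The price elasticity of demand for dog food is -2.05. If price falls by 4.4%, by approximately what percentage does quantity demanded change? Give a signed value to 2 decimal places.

%ΔQ ≈ E × %ΔP = (-2.05) × (-4.4%) = 9.02%.

9.02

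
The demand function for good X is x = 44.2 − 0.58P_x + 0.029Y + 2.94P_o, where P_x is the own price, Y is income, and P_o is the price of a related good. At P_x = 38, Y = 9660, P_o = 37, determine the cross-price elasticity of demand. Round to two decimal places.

Substituting, x = 44.2 − 0.58(38) + 0.029(9660) + 2.94(37) = 44.2 − 22.04 + 280.14 + 108.78 = 411.08.
∂x/∂P_o = +2.94, so E_xy = 2.94·(37/411.08) ≈ 0.26.
E_xy > 0: the goods are substitutes.

0.26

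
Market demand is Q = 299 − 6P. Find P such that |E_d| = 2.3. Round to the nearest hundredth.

Set −bP/(a − bP) = −2.3 ⇒ bP = 2.3(a − bP) ⇒ bP(1+2.3) = 2.3·a.
P = 2.3·299/(6·3.3) ≈ 34.73.

34.73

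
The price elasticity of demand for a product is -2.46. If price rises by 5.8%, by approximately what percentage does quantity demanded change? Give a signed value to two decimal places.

%ΔQ ≈ E × %ΔP = (-2.46) × (5.8%) ≈ -14.27%.

-14.27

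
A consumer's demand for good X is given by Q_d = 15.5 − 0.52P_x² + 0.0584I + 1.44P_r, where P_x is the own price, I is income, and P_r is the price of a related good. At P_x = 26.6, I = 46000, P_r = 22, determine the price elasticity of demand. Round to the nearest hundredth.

Substituting, Q_d = 15.5 − 0.52(26.6)² + 0.0584(46000) + 1.44(22) = 15.5 − 367.9312 + 2686.4 + 31.68 = 2365.6488.
∂Q_d/∂P_x = −2·0.52·P_x = -27.664, so E_p = -27.664·(26.6/2365.6488) ≈ -0.31.
|E_p| < 1: demand is inelastic.

-0.31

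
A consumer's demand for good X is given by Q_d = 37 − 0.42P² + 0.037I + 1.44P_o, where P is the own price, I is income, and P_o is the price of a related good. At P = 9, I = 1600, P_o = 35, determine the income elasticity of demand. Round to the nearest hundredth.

First evaluate Q_d: 37 − 0.42(9)² + 0.037(1600) + 1.44(35) = 37 − 34.02 + 59.2 + 50.4 = 112.58.
∂Q_d/∂I = +0.037, so E_I = 0.037·(1600/112.58) ≈ 0.53.
E_I ∈ (0,1): normal good (necessity).

0.53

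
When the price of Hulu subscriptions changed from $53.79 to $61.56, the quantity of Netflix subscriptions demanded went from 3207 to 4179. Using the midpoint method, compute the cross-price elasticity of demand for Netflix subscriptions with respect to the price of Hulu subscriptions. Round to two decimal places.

1.95

%ΔQ_x = (4179 − 3207)/[(3207+4179)/2] = 972/3693 ≈ 0.2632.
%ΔP_y = (61.56 − 53.79)/[(53.79+61.56)/2] ≈ 0.1347.
E_xy = 0.2632/0.1347 ≈ 1.95.
E_xy > 0, so Netflix subscriptions and Hulu subscriptions are substitutes.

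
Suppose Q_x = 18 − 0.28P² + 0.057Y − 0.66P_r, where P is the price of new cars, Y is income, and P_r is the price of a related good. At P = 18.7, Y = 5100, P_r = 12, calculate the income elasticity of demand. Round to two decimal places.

Q_x = 18 − 0.28(18.7)² + 0.057(5100) − 0.66(12) = 18 − 97.9132 + 290.7 − 7.92 = 202.8668.
∂Q_x/∂Y = +0.057, so E_I = 0.057·(5100/202.8668) ≈ 1.43.
E_I > 1: normal good (luxury).

1.43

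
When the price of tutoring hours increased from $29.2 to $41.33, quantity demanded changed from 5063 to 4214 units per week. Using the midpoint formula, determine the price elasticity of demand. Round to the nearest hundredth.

-0.53

%Δq = (4214 − 5063)/[(5063 + 4214)/2] = -849/4638.5 ≈ -0.1830.
%Δp = (41.33 − 29.2)/[(29.2 + 41.33)/2] = 12.13/35.265 ≈ 0.3440.
Arc elasticity E = %Δq/%Δp ≈ -0.1830/0.3440 ≈ -0.53.
|E| < 1: demand is inelastic over this range.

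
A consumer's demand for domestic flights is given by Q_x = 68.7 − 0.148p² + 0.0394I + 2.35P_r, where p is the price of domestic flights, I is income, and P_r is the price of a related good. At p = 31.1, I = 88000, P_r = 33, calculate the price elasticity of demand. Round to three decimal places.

Q_x = 68.7 − 0.148(31.1)² + 0.0394(88000) + 2.35(33) = 68.7 − 143.1471 + 3467.2 + 77.55 = 3470.3029.
∂Q_x/∂p = −2·0.148·p = -9.2056, so E_p = -9.2056·(31.1/3470.3029) ≈ -0.082.
|E_p| < 1: demand is inelastic.

-0.082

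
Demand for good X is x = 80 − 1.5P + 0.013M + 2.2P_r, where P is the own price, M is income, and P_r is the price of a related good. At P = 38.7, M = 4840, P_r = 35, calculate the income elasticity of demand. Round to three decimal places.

Evaluating quantity at (P, M, P_r) gives x = 80 − 1.5(38.7) + 0.013(4840) + 2.2(35) = 80 − 58.05 + 62.92 + 77 = 161.87.
∂x/∂M = +0.013, so E_I = 0.013·(4840/161.87) ≈ 0.389.
E_I ∈ (0,1): normal good (necessity).

0.389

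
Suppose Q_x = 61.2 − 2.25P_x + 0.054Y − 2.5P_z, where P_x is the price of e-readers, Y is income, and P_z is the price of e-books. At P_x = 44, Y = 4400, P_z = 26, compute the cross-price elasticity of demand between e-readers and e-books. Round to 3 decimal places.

-0.482

First evaluate Q_x: 61.2 − 2.25(44) + 0.054(4400) − 2.5(26) = 61.2 − 99 + 237.6 − 65 = 134.8.
∂Q_x/∂P_z = −2.5, so E_xy = -2.5·(26/134.8) ≈ -0.482.
E_xy < 0: the goods are complements.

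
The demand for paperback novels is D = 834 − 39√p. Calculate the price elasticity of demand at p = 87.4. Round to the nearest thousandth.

-0.388

At p = 87.4, D = 469.3969.
dD/dp = −39/(2√p) = −39/(2·9.3488).
Point elasticity E = (dD/dp)·(p/D) = -2.0858 × 87.4/469.3969 ≈ -0.388.
|E| < 1, so demand is inelastic at this price.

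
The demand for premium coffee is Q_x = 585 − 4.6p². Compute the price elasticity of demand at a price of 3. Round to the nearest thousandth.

-0.152

At p = 3, Q_x = 543.6.
dQ_x/dp = −2·4.6·p = −27.6.
Point elasticity E = (dQ_x/dp)·(p/Q_x) = -27.6 × 3/543.6 ≈ -0.152.
|E| < 1, so demand is inelastic at this price.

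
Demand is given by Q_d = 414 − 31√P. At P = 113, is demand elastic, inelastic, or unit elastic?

elastic

At P = 113, Q_d = 84.4655.
dQ_d/dP = −31/(2√P) = −31/(2·10.6301).
Point elasticity E = (dQ_d/dP)·(P/Q_d) = -1.4581 × 113/84.4655 ≈ -1.951.
|E| ≈ 1.951 > 1, so demand is elastic.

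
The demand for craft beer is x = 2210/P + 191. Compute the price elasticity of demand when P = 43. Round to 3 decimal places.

-0.212

At P = 43, x = 242.3953.
dx/dP = −2210/P² = −1.1952.
Point elasticity E = (dx/dP)·(P/x) = -1.1952 × 43/242.3953 ≈ -0.212.
|E| < 1, so demand is inelastic at this price.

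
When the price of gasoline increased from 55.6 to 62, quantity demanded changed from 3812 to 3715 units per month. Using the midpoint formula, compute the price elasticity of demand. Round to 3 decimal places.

-0.237

%Δq = (3715 − 3812)/[(3812 + 3715)/2] = -97/3763.5 ≈ -0.0258.
%ΔP = (62 − 55.6)/[(55.6 + 62)/2] = 6.4/58.8 ≈ 0.1088.
Arc elasticity E = %Δq/%ΔP ≈ -0.0258/0.1088 ≈ -0.237.
|E| < 1: demand is inelastic over this range.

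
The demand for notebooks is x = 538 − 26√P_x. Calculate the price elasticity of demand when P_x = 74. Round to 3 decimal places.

-0.356

At P_x = 74, x = 314.3395.
dx/dP_x = −26/(2√P_x) = −26/(2·8.6023).
Point elasticity E = (dx/dP_x)·(P_x/x) = -1.5112 × 74/314.3395 ≈ -0.356.
|E| < 1, so demand is inelastic at this price.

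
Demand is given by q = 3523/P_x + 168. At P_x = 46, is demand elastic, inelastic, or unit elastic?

At P_x = 46, q = 244.587.
dq/dP_x = −3523/P_x² = −1.6649.
Point elasticity E = (dq/dP_x)·(P_x/q) = -1.6649 × 46/244.587 ≈ -0.313.
|E| ≈ 0.313 < 1, so demand is inelastic.

inelastic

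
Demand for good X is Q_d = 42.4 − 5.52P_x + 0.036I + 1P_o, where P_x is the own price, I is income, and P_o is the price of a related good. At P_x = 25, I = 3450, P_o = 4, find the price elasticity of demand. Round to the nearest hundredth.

At the given point, Q_d = 42.4 − 5.52(25) + 0.036(3450) + 1(4) = 42.4 − 138 + 124.2 + 4 = 32.6.
∂Q_d/∂P_x = −5.52, so E_p = (−5.52)·(25/32.6) ≈ -4.23.
|E_p| > 1: demand is elastic.

-4.23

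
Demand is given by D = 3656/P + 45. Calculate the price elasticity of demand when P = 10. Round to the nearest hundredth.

At P = 10, D = 410.6.
dD/dP = −3656/P² = −36.56.
Point elasticity E = (dD/dP)·(P/D) = -36.56 × 10/410.6 ≈ -0.89.
|E| < 1, so demand is inelastic at this price.

-0.89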